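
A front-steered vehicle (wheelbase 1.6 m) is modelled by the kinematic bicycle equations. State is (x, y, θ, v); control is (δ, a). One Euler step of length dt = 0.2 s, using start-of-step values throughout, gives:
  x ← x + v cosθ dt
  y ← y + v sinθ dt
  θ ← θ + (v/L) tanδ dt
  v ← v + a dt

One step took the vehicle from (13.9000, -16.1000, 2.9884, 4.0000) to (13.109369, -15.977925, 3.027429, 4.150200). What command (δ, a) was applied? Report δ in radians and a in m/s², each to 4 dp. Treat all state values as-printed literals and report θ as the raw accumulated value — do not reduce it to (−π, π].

δ = 0.0779, a = 0.7510

a = (v'−v)/dt = (0.150200)/0.2 = 0.7510
Δθ = θ'−θ = 0.039029;  (v·dt/L) = 4.0000·0.2/1.6 = 0.500000
tan δ = Δθ·L/(v·dt) = 0.078058  →  δ = 0.0779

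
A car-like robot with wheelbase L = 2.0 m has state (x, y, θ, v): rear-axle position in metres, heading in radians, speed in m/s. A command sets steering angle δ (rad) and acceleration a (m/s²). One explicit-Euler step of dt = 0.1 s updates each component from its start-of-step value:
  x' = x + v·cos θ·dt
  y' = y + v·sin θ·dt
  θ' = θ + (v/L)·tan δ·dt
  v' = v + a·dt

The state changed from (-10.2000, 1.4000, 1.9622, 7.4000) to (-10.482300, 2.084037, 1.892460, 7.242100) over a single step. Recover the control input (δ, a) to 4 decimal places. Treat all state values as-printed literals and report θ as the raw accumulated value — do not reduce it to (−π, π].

δ = -0.1863, a = -1.5790

a = (v'−v)/dt = (-0.157900)/0.1 = -1.5790
Δθ = θ'−θ = -0.069740;  (v·dt/L) = 7.4000·0.1/2.0 = 0.370000
tan δ = Δθ·L/(v·dt) = -0.188486  →  δ = -0.1863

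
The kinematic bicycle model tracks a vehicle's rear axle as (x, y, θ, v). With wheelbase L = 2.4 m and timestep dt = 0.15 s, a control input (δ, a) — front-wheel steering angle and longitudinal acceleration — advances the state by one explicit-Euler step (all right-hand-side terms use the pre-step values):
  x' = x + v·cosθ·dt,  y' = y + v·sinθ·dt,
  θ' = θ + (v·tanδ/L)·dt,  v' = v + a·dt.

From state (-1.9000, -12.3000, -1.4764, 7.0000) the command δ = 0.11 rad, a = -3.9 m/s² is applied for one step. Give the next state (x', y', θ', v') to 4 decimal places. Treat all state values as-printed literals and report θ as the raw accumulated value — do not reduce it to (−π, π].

x' = -1.9000 + 7.0000·cos(-1.4764)·0.15 = -1.8010
y' = -12.3000 + 7.0000·sin(-1.4764)·0.15 = -13.3453
θ' = -1.4764 + (7.0000/2.4)·tan(0.11)·0.15 = -1.4281
v' = 7.0000 − 3.9000·0.15 = 6.4150

(-1.8010, -13.3453, -1.4281, 6.4150)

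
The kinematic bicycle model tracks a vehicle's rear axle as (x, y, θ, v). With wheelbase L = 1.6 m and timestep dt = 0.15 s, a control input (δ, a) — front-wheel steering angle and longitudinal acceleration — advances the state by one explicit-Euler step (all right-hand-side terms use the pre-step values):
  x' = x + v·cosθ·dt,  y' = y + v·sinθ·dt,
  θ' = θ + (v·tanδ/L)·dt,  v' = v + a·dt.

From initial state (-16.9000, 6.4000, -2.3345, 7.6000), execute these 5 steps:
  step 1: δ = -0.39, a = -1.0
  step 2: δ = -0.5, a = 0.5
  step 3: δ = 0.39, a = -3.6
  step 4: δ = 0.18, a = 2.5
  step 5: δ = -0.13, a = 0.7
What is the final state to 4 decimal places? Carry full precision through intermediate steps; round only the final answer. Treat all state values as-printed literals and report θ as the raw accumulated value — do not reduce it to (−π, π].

after step 1 (δ=-0.39, a=-1.0): (-17.688425, 5.576601, -2.627377, 7.450000)
after step 2 (δ=-0.5, a=0.5): (-18.661409, 5.026956, -3.008935, 7.525000)
after step 3 (δ=0.39, a=-3.6): (-19.780241, 4.877658, -2.718948, 6.985000)
after step 4 (δ=0.18, a=2.5): (-20.735797, 4.447898, -2.599787, 7.360000)
after step 5 (δ=-0.13, a=0.7): (-21.681681, 3.878583, -2.689996, 7.465000)

(-21.6817, 3.8786, -2.6900, 7.4650)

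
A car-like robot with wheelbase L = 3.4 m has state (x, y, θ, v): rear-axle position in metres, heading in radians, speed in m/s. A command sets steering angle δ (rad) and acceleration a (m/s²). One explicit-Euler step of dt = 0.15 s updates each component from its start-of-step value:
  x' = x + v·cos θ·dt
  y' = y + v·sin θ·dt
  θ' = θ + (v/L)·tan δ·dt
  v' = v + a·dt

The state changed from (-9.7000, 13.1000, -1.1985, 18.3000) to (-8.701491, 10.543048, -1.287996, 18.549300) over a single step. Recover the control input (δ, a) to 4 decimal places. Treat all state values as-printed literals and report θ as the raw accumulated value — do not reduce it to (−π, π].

δ = -0.1104, a = 1.6620

a = (v'−v)/dt = (0.249300)/0.15 = 1.6620
Δθ = θ'−θ = -0.089496;  (v·dt/L) = 18.3000·0.15/3.4 = 0.807353
tan δ = Δθ·L/(v·dt) = -0.110851  →  δ = -0.1104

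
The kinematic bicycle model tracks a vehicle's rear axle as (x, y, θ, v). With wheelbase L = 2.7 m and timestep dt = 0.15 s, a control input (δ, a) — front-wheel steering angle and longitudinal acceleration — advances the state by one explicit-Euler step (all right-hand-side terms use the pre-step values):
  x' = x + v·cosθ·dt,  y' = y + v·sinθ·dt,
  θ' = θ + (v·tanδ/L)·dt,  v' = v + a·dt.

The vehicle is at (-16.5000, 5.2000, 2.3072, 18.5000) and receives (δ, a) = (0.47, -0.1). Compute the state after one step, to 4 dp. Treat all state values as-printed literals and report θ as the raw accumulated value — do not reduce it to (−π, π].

x' = -16.5000 + 18.5000·cos(2.3072)·0.15 = -18.3638
y' = 5.2000 + 18.5000·sin(2.3072)·0.15 = 7.2560
θ' = 2.3072 + (18.5000/2.7)·tan(0.47)·0.15 = 2.8293
v' = 18.5000 − 0.1000·0.15 = 18.4850

(-18.3638, 7.2560, 2.8293, 18.4850)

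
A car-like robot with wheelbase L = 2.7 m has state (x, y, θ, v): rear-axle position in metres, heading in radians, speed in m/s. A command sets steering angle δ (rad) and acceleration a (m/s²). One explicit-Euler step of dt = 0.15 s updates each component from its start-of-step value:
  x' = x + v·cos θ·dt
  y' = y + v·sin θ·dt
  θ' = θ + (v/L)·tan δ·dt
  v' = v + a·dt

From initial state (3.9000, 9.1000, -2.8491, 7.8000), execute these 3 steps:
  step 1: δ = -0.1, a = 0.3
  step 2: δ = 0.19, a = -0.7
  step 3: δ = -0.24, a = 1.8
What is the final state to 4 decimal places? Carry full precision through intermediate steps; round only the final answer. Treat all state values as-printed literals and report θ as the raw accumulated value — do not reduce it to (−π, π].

after step 1 (δ=-0.1, a=0.3): (2.779692, 8.762642, -2.892578, 7.845000)
after step 2 (δ=0.19, a=-0.7): (1.639238, 8.472634, -2.808759, 7.740000)
after step 3 (δ=-0.24, a=1.8): (0.541953, 8.093309, -2.913987, 8.010000)

(0.5420, 8.0933, -2.9140, 8.0100)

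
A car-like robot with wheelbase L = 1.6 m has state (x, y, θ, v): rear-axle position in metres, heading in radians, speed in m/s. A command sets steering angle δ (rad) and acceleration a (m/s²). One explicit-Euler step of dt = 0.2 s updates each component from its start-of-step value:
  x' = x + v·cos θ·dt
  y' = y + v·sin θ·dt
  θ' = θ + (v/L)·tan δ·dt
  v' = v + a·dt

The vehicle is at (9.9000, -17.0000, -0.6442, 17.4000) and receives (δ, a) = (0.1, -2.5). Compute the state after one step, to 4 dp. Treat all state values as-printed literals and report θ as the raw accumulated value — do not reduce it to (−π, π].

(12.6825, -19.0899, -0.4260, 16.9000)

x' = 9.9000 + 17.4000·cos(-0.6442)·0.2 = 12.6825
y' = -17.0000 + 17.4000·sin(-0.6442)·0.2 = -19.0899
θ' = -0.6442 + (17.4000/1.6)·tan(0.1)·0.2 = -0.4260
v' = 17.4000 − 2.5000·0.2 = 16.9000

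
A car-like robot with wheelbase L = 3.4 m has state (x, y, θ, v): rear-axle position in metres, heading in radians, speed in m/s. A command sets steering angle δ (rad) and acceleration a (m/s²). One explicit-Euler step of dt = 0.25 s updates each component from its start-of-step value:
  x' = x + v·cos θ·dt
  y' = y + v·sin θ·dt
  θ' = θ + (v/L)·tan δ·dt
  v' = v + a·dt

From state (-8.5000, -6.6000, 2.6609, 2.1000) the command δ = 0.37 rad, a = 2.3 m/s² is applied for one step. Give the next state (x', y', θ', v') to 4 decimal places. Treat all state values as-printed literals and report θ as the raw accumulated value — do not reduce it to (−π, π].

(-8.9655, -6.3572, 2.7208, 2.6750)

x' = -8.5000 + 2.1000·cos(2.6609)·0.25 = -8.9655
y' = -6.6000 + 2.1000·sin(2.6609)·0.25 = -6.3572
θ' = 2.6609 + (2.1000/3.4)·tan(0.37)·0.25 = 2.7208
v' = 2.1000 + 2.3000·0.25 = 2.6750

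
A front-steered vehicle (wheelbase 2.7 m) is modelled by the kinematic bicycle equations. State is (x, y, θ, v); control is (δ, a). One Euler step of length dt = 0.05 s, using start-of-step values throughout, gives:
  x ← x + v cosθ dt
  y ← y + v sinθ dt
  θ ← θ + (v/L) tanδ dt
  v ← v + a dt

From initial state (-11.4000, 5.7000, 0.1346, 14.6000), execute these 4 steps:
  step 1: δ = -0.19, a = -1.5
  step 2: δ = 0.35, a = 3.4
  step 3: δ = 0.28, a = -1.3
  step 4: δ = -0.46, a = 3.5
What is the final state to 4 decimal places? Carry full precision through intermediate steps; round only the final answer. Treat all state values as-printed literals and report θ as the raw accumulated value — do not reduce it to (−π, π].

after step 1 (δ=-0.19, a=-1.5): (-10.676603, 5.797962, 0.082602, 14.525000)
after step 2 (δ=0.35, a=3.4): (-9.952829, 5.857883, 0.180788, 14.695000)
after step 3 (δ=0.28, a=-1.3): (-9.230054, 5.989995, 0.259040, 14.630000)
after step 4 (δ=-0.46, a=3.5): (-8.522959, 6.177371, 0.124810, 14.805000)

(-8.5230, 6.1774, 0.1248, 14.8050)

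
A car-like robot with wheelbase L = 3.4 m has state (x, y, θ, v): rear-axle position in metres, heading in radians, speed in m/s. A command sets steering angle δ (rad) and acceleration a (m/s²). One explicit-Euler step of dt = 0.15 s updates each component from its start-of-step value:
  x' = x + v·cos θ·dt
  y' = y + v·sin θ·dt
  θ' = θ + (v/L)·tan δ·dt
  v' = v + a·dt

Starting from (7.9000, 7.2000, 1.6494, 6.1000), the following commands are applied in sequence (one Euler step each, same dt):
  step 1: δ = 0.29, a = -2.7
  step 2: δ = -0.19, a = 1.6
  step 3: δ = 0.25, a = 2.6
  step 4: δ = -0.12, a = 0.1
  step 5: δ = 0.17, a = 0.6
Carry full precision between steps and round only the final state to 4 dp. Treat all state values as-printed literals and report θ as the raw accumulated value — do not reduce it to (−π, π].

(7.2910, 11.7155, 1.7626, 6.4300)

after step 1 (δ=0.29, a=-2.7): (7.828152, 8.112175, 1.729708, 5.695000)
after step 2 (δ=-0.19, a=1.6): (7.692972, 8.955661, 1.681388, 5.935000)
after step 3 (δ=0.25, a=2.6): (7.594718, 9.840473, 1.748246, 6.325000)
after step 4 (δ=-0.12, a=0.1): (7.427245, 10.774325, 1.714599, 6.340000)
after step 5 (δ=0.17, a=0.6): (7.290960, 11.715509, 1.762613, 6.430000)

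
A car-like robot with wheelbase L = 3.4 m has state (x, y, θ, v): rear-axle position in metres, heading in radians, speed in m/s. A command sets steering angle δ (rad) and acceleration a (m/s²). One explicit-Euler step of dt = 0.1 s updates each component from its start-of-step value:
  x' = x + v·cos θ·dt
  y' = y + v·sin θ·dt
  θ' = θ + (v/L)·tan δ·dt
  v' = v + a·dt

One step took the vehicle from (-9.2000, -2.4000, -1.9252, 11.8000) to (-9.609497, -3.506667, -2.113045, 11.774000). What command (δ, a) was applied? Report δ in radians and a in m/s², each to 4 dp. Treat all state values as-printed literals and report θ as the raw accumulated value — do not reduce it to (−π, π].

a = (v'−v)/dt = (-0.026000)/0.1 = -0.2600
Δθ = θ'−θ = -0.187845;  (v·dt/L) = 11.8000·0.1/3.4 = 0.347059
tan δ = Δθ·L/(v·dt) = -0.541248  →  δ = -0.4961

δ = -0.4961, a = -0.2600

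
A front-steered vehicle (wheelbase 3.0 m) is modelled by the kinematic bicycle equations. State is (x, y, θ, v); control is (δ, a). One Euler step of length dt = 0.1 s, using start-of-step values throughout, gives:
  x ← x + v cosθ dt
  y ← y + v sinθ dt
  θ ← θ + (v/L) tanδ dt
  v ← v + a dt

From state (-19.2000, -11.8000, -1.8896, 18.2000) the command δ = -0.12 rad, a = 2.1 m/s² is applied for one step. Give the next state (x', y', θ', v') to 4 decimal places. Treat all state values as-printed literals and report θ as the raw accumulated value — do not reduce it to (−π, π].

x' = -19.2000 + 18.2000·cos(-1.8896)·0.1 = -19.7704
y' = -11.8000 + 18.2000·sin(-1.8896)·0.1 = -13.5283
θ' = -1.8896 + (18.2000/3.0)·tan(-0.12)·0.1 = -1.9628
v' = 18.2000 + 2.1000·0.1 = 18.4100

(-19.7704, -13.5283, -1.9628, 18.4100)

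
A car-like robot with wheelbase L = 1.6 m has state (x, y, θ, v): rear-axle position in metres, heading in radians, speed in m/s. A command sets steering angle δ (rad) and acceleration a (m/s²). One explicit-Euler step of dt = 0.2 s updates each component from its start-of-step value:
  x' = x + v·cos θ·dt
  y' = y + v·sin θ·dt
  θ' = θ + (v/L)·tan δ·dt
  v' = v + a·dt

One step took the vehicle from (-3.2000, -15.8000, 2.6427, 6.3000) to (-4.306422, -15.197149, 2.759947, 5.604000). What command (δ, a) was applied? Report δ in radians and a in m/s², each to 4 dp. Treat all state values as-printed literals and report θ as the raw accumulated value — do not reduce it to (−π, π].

a = (v'−v)/dt = (-0.696000)/0.2 = -3.4800
Δθ = θ'−θ = 0.117247;  (v·dt/L) = 6.3000·0.2/1.6 = 0.787500
tan δ = Δθ·L/(v·dt) = 0.148885  →  δ = 0.1478

δ = 0.1478, a = -3.4800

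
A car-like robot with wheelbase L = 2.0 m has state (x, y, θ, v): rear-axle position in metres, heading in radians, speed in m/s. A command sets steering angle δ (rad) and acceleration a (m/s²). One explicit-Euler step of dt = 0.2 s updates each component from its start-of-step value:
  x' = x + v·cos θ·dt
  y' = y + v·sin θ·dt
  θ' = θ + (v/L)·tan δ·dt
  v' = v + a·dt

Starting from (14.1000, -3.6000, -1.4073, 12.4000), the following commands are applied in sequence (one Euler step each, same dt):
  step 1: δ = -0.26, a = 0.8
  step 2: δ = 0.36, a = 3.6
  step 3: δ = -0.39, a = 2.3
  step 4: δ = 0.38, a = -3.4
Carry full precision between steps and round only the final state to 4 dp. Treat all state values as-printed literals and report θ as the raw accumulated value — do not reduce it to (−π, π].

(14.2369, -13.7261, -1.2615, 13.0600)

after step 1 (δ=-0.26, a=0.8): (14.503667, -6.046927, -1.737167, 12.560000)
after step 2 (δ=0.36, a=3.6): (14.087670, -8.524242, -1.264405, 13.280000)
after step 3 (δ=-0.39, a=2.3): (14.888773, -11.056548, -1.810286, 13.740000)
after step 4 (δ=0.38, a=-3.4): (14.236929, -13.726118, -1.261493, 13.060000)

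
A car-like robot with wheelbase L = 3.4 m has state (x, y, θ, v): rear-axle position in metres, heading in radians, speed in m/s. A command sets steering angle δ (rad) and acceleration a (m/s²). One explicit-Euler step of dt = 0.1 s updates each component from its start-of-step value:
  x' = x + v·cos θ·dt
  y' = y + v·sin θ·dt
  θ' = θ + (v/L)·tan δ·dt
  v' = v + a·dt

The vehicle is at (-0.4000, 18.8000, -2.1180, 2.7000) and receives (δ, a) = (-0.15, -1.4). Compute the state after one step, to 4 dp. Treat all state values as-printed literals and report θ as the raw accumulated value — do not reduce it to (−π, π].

(-0.5405, 18.5694, -2.1300, 2.5600)

x' = -0.4000 + 2.7000·cos(-2.1180)·0.1 = -0.5405
y' = 18.8000 + 2.7000·sin(-2.1180)·0.1 = 18.5694
θ' = -2.1180 + (2.7000/3.4)·tan(-0.15)·0.1 = -2.1300
v' = 2.7000 − 1.4000·0.1 = 2.5600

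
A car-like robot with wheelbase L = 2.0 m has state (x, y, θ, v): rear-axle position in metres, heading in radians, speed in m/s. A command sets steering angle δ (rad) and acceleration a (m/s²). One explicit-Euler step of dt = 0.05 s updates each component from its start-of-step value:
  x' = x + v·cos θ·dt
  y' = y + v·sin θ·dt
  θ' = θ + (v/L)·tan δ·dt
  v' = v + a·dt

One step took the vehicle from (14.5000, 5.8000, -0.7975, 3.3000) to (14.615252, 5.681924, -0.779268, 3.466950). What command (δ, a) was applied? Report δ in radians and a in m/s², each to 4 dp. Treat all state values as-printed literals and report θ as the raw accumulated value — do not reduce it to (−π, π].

a = (v'−v)/dt = (0.166950)/0.05 = 3.3390
Δθ = θ'−θ = 0.018232;  (v·dt/L) = 3.3000·0.05/2.0 = 0.082500
tan δ = Δθ·L/(v·dt) = 0.220994  →  δ = 0.2175

δ = 0.2175, a = 3.3390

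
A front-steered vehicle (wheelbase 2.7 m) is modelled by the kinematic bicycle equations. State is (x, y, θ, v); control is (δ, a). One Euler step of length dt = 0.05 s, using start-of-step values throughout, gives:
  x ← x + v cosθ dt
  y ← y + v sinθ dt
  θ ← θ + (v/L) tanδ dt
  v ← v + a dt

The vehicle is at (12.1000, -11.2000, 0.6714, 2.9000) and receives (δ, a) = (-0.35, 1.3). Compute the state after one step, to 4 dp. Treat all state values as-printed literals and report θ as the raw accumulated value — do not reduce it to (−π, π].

(12.2135, -11.1098, 0.6518, 2.9650)

x' = 12.1000 + 2.9000·cos(0.6714)·0.05 = 12.2135
y' = -11.2000 + 2.9000·sin(0.6714)·0.05 = -11.1098
θ' = 0.6714 + (2.9000/2.7)·tan(-0.35)·0.05 = 0.6518
v' = 2.9000 + 1.3000·0.05 = 2.9650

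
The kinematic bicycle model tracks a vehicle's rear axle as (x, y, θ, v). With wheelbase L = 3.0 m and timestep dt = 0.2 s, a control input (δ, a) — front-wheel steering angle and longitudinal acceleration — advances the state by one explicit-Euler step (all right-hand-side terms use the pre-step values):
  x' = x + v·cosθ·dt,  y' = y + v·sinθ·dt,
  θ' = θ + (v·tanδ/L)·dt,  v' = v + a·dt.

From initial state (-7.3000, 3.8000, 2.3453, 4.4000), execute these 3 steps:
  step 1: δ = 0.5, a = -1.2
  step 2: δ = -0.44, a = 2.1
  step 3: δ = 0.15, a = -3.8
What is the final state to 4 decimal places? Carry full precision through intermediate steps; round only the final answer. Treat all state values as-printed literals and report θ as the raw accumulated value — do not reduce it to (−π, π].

(-9.2445, 5.5586, 2.4211, 3.8200)

after step 1 (δ=0.5, a=-1.2): (-7.915438, 4.428996, 2.505549, 4.160000)
after step 2 (δ=-0.44, a=2.1): (-8.584742, 4.923219, 2.374986, 4.580000)
after step 3 (δ=0.15, a=-3.8): (-9.244508, 5.558644, 2.421132, 3.820000)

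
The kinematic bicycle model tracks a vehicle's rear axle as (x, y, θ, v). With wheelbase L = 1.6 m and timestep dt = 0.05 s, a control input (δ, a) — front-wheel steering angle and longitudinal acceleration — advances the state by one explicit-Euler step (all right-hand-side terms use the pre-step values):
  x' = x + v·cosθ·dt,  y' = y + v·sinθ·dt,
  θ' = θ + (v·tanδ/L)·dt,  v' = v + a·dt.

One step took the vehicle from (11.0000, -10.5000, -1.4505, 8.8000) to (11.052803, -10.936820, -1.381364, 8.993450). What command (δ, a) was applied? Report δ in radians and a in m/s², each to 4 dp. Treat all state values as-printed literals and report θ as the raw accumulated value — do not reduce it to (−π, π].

δ = 0.2463, a = 3.8690

a = (v'−v)/dt = (0.193450)/0.05 = 3.8690
Δθ = θ'−θ = 0.069136;  (v·dt/L) = 8.8000·0.05/1.6 = 0.275000
tan δ = Δθ·L/(v·dt) = 0.251404  →  δ = 0.2463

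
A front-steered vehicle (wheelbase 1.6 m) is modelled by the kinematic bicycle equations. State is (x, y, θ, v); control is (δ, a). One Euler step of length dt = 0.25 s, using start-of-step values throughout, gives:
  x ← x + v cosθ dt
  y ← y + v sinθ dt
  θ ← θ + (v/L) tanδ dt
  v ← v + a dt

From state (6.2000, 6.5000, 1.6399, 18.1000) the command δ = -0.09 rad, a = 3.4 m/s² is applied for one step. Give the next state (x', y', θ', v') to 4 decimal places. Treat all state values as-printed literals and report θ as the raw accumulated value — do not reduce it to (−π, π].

(5.8876, 11.0142, 1.3847, 18.9500)

x' = 6.2000 + 18.1000·cos(1.6399)·0.25 = 5.8876
y' = 6.5000 + 18.1000·sin(1.6399)·0.25 = 11.0142
θ' = 1.6399 + (18.1000/1.6)·tan(-0.09)·0.25 = 1.3847
v' = 18.1000 + 3.4000·0.25 = 18.9500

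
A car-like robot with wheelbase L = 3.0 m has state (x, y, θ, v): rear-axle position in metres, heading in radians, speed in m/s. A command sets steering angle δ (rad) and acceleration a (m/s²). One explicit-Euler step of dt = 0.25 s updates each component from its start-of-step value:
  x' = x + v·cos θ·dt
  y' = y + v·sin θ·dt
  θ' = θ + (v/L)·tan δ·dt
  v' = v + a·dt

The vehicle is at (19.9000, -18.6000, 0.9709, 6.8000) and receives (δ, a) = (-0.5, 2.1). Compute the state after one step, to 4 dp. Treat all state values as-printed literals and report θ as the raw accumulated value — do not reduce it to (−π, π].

x' = 19.9000 + 6.8000·cos(0.9709)·0.25 = 20.8597
y' = -18.6000 + 6.8000·sin(0.9709)·0.25 = -17.1968
θ' = 0.9709 + (6.8000/3.0)·tan(-0.5)·0.25 = 0.6613
v' = 6.8000 + 2.1000·0.25 = 7.3250

(20.8597, -17.1968, 0.6613, 7.3250)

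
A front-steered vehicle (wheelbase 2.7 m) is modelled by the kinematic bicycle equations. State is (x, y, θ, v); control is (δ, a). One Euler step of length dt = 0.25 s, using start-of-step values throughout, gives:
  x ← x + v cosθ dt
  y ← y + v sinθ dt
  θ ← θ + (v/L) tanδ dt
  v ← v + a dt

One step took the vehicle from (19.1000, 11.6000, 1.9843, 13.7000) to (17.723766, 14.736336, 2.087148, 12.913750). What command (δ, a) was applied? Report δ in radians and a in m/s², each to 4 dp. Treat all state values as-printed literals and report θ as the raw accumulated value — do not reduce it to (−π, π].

a = (v'−v)/dt = (-0.786250)/0.25 = -3.1450
Δθ = θ'−θ = 0.102848;  (v·dt/L) = 13.7000·0.25/2.7 = 1.268519
tan δ = Δθ·L/(v·dt) = 0.081077  →  δ = 0.0809

δ = 0.0809, a = -3.1450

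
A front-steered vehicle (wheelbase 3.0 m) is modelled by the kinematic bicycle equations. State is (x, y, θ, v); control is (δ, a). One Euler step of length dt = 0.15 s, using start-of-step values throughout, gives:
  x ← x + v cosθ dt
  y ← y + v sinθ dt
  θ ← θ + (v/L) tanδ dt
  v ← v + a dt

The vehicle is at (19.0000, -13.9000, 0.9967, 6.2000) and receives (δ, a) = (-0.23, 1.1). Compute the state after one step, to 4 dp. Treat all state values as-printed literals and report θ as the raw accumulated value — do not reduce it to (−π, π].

(19.5051, -13.1191, 0.9241, 6.3650)

x' = 19.0000 + 6.2000·cos(0.9967)·0.15 = 19.5051
y' = -13.9000 + 6.2000·sin(0.9967)·0.15 = -13.1191
θ' = 0.9967 + (6.2000/3.0)·tan(-0.23)·0.15 = 0.9241
v' = 6.2000 + 1.1000·0.15 = 6.3650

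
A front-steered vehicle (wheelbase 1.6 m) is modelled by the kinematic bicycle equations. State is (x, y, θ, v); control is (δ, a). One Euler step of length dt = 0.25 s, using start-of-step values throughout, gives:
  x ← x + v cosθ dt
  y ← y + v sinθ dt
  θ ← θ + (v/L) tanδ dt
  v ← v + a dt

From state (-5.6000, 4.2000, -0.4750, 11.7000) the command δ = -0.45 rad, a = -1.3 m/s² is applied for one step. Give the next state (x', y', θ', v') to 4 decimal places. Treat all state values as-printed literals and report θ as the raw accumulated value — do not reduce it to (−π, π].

(-2.9988, 2.8623, -1.3581, 11.3750)

x' = -5.6000 + 11.7000·cos(-0.4750)·0.25 = -2.9988
y' = 4.2000 + 11.7000·sin(-0.4750)·0.25 = 2.8623
θ' = -0.4750 + (11.7000/1.6)·tan(-0.45)·0.25 = -1.3581
v' = 11.7000 − 1.3000·0.25 = 11.3750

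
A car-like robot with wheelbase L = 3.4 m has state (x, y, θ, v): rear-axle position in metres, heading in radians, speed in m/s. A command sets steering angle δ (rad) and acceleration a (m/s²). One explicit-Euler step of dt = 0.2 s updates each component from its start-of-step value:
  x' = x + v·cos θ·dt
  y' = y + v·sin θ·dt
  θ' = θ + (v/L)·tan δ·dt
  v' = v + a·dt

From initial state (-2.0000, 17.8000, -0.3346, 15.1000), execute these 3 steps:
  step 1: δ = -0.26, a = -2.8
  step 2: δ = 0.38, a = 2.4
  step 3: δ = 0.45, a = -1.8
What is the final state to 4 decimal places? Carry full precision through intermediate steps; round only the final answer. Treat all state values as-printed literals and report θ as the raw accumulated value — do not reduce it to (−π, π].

(6.2248, 14.5541, 0.1975, 14.6600)

after step 1 (δ=-0.26, a=-2.8): (0.852516, 16.808258, -0.570890, 14.540000)
after step 2 (δ=0.38, a=2.4): (3.299367, 15.236830, -0.229274, 15.020000)
after step 3 (δ=0.45, a=-1.8): (6.224757, 14.554108, 0.197519, 14.660000)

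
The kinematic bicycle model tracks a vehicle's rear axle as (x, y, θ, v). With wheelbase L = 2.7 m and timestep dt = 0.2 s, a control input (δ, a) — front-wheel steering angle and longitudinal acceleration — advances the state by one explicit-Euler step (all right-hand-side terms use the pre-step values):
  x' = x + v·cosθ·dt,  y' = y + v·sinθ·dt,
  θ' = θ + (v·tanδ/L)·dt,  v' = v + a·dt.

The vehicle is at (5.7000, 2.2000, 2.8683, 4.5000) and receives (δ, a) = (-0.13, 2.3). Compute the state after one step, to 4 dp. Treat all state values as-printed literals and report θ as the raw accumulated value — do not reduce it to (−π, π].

x' = 5.7000 + 4.5000·cos(2.8683)·0.2 = 4.8334
y' = 2.2000 + 4.5000·sin(2.8683)·0.2 = 2.4429
θ' = 2.8683 + (4.5000/2.7)·tan(-0.13)·0.2 = 2.8247
v' = 4.5000 + 2.3000·0.2 = 4.9600

(4.8334, 2.4429, 2.8247, 4.9600)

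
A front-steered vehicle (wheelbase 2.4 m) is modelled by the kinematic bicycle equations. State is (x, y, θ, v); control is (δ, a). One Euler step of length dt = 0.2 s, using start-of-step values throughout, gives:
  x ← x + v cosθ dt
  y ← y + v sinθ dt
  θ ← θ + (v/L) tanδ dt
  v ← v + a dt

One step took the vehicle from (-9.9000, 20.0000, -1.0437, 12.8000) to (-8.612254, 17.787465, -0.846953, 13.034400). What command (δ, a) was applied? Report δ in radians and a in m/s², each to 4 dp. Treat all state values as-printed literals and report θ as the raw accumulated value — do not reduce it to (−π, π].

δ = 0.1824, a = 1.1720

a = (v'−v)/dt = (0.234400)/0.2 = 1.1720
Δθ = θ'−θ = 0.196747;  (v·dt/L) = 12.8000·0.2/2.4 = 1.066667
tan δ = Δθ·L/(v·dt) = 0.184450  →  δ = 0.1824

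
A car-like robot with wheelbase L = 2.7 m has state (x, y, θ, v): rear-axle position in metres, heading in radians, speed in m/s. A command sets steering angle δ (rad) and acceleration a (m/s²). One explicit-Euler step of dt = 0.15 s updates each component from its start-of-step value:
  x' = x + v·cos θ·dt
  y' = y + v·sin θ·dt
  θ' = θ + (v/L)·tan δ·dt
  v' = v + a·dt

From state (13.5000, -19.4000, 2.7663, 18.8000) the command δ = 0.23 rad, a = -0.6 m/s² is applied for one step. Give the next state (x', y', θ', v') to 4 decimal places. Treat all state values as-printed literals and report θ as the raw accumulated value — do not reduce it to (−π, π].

(10.8763, -18.3663, 3.0108, 18.7100)

x' = 13.5000 + 18.8000·cos(2.7663)·0.15 = 10.8763
y' = -19.4000 + 18.8000·sin(2.7663)·0.15 = -18.3663
θ' = 2.7663 + (18.8000/2.7)·tan(0.23)·0.15 = 3.0108
v' = 18.8000 − 0.6000·0.15 = 18.7100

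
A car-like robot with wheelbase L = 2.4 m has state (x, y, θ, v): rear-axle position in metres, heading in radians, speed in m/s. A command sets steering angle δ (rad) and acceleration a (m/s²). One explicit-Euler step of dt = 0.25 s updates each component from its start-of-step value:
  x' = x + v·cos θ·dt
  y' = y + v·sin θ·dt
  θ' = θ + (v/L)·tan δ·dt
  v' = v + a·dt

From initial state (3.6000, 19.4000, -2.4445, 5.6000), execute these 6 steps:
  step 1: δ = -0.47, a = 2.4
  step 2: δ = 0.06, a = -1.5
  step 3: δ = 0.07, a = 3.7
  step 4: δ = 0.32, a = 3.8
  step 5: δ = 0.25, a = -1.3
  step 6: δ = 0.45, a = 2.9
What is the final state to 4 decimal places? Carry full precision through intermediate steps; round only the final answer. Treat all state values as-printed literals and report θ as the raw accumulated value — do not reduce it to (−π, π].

(-4.2840, 13.7653, -1.8506, 8.1000)

after step 1 (δ=-0.47, a=2.4): (2.526603, 18.501212, -2.740813, 6.200000)
after step 2 (δ=0.06, a=-1.5): (1.099430, 17.896501, -2.702017, 5.825000)
after step 3 (δ=0.07, a=3.7): (-0.218378, 17.276786, -2.659473, 6.750000)
after step 4 (δ=0.32, a=3.8): (-1.713527, 16.494363, -2.426465, 7.700000)
after step 5 (δ=0.25, a=-1.3): (-3.166921, 15.232115, -2.221660, 7.375000)
after step 6 (δ=0.45, a=2.9): (-4.284000, 13.765299, -1.850563, 8.100000)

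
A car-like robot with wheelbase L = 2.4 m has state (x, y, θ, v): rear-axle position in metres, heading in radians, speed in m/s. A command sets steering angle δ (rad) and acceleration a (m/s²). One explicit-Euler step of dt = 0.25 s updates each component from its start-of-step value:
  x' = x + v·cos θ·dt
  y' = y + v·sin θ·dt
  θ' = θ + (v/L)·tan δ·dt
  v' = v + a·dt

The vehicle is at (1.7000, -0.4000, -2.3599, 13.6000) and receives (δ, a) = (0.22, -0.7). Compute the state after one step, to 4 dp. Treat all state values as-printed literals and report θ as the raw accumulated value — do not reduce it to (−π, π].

x' = 1.7000 + 13.6000·cos(-2.3599)·0.25 = -0.7131
y' = -0.4000 + 13.6000·sin(-2.3599)·0.25 = -2.7952
θ' = -2.3599 + (13.6000/2.4)·tan(0.22)·0.25 = -2.0431
v' = 13.6000 − 0.7000·0.25 = 13.4250

(-0.7131, -2.7952, -2.0431, 13.4250)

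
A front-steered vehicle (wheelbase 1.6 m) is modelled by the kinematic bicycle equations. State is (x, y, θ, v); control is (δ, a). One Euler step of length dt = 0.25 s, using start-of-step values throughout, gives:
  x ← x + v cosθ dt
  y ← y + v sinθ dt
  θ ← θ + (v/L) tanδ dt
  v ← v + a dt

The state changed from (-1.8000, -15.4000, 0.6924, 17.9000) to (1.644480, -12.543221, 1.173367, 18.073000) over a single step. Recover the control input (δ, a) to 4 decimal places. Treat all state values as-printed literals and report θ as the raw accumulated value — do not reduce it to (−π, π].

a = (v'−v)/dt = (0.173000)/0.25 = 0.6920
Δθ = θ'−θ = 0.480967;  (v·dt/L) = 17.9000·0.25/1.6 = 2.796875
tan δ = Δθ·L/(v·dt) = 0.171966  →  δ = 0.1703

δ = 0.1703, a = 0.6920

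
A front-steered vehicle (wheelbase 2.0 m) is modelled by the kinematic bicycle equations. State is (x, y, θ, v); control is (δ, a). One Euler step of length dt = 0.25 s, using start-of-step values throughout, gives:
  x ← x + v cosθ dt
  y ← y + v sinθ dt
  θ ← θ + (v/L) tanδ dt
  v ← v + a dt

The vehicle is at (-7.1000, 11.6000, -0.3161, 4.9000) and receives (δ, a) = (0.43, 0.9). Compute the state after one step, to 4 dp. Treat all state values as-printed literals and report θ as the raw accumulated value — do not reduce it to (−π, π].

(-5.9357, 11.2192, -0.0352, 5.1250)

x' = -7.1000 + 4.9000·cos(-0.3161)·0.25 = -5.9357
y' = 11.6000 + 4.9000·sin(-0.3161)·0.25 = 11.2192
θ' = -0.3161 + (4.9000/2.0)·tan(0.43)·0.25 = -0.0352
v' = 4.9000 + 0.9000·0.25 = 5.1250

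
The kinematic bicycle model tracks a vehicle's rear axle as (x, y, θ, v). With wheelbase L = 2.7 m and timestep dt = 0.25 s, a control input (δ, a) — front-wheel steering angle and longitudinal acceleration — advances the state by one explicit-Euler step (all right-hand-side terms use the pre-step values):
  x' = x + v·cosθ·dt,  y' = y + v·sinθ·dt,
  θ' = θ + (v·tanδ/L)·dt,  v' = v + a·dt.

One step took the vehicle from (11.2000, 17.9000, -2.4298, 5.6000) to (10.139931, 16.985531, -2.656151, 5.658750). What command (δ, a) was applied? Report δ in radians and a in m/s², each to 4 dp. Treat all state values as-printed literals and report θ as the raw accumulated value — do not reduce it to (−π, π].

δ = -0.4116, a = 0.2350

a = (v'−v)/dt = (0.058750)/0.25 = 0.2350
Δθ = θ'−θ = -0.226351;  (v·dt/L) = 5.6000·0.25/2.7 = 0.518519
tan δ = Δθ·L/(v·dt) = -0.436534  →  δ = -0.4116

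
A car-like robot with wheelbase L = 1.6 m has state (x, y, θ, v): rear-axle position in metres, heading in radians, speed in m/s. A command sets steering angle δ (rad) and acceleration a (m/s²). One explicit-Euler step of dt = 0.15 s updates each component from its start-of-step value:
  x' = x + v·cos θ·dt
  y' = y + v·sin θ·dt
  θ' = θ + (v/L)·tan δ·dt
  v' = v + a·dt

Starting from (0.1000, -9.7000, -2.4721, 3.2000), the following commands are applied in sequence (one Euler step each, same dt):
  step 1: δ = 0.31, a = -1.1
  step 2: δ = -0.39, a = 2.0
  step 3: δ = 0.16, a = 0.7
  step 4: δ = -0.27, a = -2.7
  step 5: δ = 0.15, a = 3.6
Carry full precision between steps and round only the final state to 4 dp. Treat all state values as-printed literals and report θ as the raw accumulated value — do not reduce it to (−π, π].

(-1.7714, -11.2083, -2.4888, 3.5750)

after step 1 (δ=0.31, a=-1.1): (-0.276386, -9.997882, -2.376002, 3.035000)
after step 2 (δ=-0.39, a=2.0): (-0.604609, -10.313354, -2.492960, 3.335000)
after step 3 (δ=0.16, a=0.7): (-1.003263, -10.615554, -2.442503, 3.440000)
after step 4 (δ=-0.27, a=-2.7): (-1.398224, -10.947610, -2.531758, 3.035000)
after step 5 (δ=0.15, a=3.6): (-1.771412, -11.208347, -2.488755, 3.575000)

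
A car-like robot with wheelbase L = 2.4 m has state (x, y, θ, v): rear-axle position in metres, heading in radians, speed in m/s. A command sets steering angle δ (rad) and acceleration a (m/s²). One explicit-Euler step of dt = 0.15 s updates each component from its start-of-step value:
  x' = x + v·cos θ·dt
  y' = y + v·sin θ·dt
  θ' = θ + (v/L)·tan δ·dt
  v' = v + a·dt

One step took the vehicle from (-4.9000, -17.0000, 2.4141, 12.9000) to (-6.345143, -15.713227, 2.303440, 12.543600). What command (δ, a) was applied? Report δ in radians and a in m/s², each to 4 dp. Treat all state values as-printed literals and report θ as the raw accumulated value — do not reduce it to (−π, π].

δ = -0.1364, a = -2.3760

a = (v'−v)/dt = (-0.356400)/0.15 = -2.3760
Δθ = θ'−θ = -0.110660;  (v·dt/L) = 12.9000·0.15/2.4 = 0.806250
tan δ = Δθ·L/(v·dt) = -0.137253  →  δ = -0.1364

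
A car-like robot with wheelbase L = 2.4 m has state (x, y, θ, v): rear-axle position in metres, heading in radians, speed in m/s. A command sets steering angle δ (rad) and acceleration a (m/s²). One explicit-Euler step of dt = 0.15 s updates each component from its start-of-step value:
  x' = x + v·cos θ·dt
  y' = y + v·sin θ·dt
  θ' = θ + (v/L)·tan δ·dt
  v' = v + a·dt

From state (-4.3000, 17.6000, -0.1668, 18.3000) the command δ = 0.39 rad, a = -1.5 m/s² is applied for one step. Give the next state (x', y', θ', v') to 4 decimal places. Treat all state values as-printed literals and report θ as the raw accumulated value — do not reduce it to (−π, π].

x' = -4.3000 + 18.3000·cos(-0.1668)·0.15 = -1.5931
y' = 17.6000 + 18.3000·sin(-0.1668)·0.15 = 17.1443
θ' = -0.1668 + (18.3000/2.4)·tan(0.39)·0.15 = 0.3033
v' = 18.3000 − 1.5000·0.15 = 18.0750

(-1.5931, 17.1443, 0.3033, 18.0750)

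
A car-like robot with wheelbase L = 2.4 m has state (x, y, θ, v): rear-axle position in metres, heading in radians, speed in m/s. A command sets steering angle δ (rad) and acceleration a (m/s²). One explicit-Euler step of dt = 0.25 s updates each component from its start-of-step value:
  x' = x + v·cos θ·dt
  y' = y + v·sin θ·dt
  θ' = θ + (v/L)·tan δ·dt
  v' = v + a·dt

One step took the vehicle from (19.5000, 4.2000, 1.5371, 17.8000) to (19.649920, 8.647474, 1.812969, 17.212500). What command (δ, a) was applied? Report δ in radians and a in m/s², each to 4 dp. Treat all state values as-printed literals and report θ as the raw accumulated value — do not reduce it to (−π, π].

a = (v'−v)/dt = (-0.587500)/0.25 = -2.3500
Δθ = θ'−θ = 0.275869;  (v·dt/L) = 17.8000·0.25/2.4 = 1.854167
tan δ = Δθ·L/(v·dt) = 0.148783  →  δ = 0.1477

δ = 0.1477, a = -2.3500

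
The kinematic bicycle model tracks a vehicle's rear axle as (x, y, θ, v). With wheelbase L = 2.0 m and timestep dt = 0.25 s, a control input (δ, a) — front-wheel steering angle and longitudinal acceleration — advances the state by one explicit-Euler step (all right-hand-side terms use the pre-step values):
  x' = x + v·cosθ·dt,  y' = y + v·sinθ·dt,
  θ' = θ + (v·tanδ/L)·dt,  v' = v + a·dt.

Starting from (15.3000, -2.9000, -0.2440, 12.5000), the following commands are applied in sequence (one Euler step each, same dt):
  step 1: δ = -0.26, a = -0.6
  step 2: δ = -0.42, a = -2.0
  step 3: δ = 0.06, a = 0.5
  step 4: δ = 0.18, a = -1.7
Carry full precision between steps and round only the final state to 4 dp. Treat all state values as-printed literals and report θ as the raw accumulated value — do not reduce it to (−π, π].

(22.3391, -11.2875, -0.9877, 11.5500)

after step 1 (δ=-0.26, a=-0.6): (18.332436, -3.654956, -0.659659, 12.350000)
after step 2 (δ=-0.42, a=-2.0): (20.772183, -5.547122, -1.349055, 11.850000)
after step 3 (δ=0.06, a=0.5): (21.423721, -8.437088, -1.260073, 11.975000)
after step 4 (δ=0.18, a=-1.7): (22.339052, -11.287476, -0.987688, 11.550000)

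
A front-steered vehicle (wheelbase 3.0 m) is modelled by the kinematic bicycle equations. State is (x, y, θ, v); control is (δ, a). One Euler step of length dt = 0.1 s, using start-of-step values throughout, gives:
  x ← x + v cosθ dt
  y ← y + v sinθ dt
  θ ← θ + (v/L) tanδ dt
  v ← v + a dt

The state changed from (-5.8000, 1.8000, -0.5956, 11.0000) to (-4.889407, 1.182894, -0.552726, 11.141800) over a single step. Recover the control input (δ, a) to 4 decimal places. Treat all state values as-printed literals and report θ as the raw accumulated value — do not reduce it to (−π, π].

a = (v'−v)/dt = (0.141800)/0.1 = 1.4180
Δθ = θ'−θ = 0.042874;  (v·dt/L) = 11.0000·0.1/3.0 = 0.366667
tan δ = Δθ·L/(v·dt) = 0.116929  →  δ = 0.1164

δ = 0.1164, a = 1.4180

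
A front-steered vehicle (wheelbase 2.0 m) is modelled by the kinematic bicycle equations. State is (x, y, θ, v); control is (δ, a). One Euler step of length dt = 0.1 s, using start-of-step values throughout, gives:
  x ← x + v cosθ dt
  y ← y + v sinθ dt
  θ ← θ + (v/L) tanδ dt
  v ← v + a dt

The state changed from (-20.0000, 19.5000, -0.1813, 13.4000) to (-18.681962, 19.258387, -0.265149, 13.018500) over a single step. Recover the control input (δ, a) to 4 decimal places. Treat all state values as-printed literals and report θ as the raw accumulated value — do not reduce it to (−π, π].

a = (v'−v)/dt = (-0.381500)/0.1 = -3.8150
Δθ = θ'−θ = -0.083849;  (v·dt/L) = 13.4000·0.1/2.0 = 0.670000
tan δ = Δθ·L/(v·dt) = -0.125148  →  δ = -0.1245

δ = -0.1245, a = -3.8150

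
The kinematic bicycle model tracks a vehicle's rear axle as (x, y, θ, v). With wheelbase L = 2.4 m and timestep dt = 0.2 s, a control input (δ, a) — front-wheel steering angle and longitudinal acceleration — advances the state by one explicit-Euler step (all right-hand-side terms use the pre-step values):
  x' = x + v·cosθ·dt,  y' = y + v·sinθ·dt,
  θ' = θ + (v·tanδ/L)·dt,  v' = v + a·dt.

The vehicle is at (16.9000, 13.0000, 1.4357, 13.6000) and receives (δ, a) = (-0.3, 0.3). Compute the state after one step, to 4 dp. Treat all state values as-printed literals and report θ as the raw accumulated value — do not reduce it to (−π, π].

(17.2663, 15.6952, 1.0851, 13.6600)

x' = 16.9000 + 13.6000·cos(1.4357)·0.2 = 17.2663
y' = 13.0000 + 13.6000·sin(1.4357)·0.2 = 15.6952
θ' = 1.4357 + (13.6000/2.4)·tan(-0.3)·0.2 = 1.0851
v' = 13.6000 + 0.3000·0.2 = 13.6600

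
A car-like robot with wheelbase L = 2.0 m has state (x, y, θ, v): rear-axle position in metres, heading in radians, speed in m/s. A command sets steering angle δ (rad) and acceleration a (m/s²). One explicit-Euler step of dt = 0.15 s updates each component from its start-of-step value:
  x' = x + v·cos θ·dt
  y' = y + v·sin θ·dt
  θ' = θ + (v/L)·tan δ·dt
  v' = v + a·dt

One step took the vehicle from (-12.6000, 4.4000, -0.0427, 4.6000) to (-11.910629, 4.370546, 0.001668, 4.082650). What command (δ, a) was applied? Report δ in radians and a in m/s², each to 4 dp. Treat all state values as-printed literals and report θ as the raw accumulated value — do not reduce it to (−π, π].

δ = 0.1279, a = -3.4490

a = (v'−v)/dt = (-0.517350)/0.15 = -3.4490
Δθ = θ'−θ = 0.044368;  (v·dt/L) = 4.6000·0.15/2.0 = 0.345000
tan δ = Δθ·L/(v·dt) = 0.128603  →  δ = 0.1279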